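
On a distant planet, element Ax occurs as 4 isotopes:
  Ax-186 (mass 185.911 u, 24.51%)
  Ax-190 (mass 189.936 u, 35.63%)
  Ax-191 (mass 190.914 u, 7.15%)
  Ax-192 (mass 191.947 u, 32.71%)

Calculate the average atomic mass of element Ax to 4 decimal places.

Ar = Σ fᵢ·mᵢ = 0.2451 × 185.911 + 0.3563 × 189.936 + 0.0715 × 190.914 + 0.3271 × 191.947
= 45.56679 + 67.67420 + 13.65035 + 62.78586 = 189.67720 u

189.6772 u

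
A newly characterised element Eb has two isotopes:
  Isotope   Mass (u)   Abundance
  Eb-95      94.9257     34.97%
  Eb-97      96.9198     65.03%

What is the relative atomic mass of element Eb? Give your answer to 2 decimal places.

96.22 u

Weight each isotope mass by its fractional abundance: 0.3497 × 94.9257 + 0.6503 × 96.9198
= 33.19552 + 63.02695 = 96.22247 u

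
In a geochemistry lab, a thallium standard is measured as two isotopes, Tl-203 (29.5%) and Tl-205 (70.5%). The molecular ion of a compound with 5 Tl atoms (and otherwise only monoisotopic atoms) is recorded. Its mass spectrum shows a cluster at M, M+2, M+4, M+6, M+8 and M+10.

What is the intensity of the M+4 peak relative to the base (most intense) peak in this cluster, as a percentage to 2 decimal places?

Term probabilities: M 0.0022, M+2 0.0267, M+4 0.1276, M+6 0.3049, M+8 0.3644, M+10 0.1742. Base peak = M+8.
P(M+8) = C(5,4) × 0.295^1 × 0.705^4 = 5 × 0.2950 × 0.24703385 = 0.364375 (base)
P(M+4) = C(5,2) × 0.295^3 × 0.705^2 = 10 × 0.02567237 × 0.497025 = 0.127598
Relative intensity = 0.127598 / 0.364375 × 100 = 35.02

35.02%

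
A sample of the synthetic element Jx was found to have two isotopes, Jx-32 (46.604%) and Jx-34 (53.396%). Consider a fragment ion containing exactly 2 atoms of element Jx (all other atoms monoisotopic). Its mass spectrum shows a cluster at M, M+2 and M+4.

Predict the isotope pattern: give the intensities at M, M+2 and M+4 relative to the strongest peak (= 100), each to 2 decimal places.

Expanding (0.46604 + 0.53396)^2:
P(M) = 0.46604^2 = 0.217193
P(M+2) = 2 × 0.46604^1 × 0.53396^1 = 0.497693
P(M+4) = 0.53396^2 = 0.285113
The M+2 peak is largest (0.497693); scaling to 100 gives 43.64 : 100.00 : 57.29.

43.64 : 100.00 : 57.29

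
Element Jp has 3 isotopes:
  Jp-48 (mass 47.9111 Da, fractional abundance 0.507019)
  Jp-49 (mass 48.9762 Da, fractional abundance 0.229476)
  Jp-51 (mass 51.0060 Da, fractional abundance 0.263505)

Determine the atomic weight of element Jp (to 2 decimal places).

The abundance-weighted mean is 0.507019 × 47.9111 + 0.229476 × 48.9762 + 0.263505 × 51.0060
= 24.29184 + 11.23886 + 13.44034 = 48.97104 Da

48.97 Da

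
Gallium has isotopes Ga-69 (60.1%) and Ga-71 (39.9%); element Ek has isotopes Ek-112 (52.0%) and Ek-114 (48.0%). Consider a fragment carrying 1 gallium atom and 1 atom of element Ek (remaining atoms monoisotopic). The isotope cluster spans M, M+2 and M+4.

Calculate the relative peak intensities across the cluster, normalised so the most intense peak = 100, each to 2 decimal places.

63.01 : 100.00 : 38.62

Gallium pattern (n=1): 0.6010 : 0.3990
Element Ek pattern (n=1): 0.5200 : 0.4800
Convolve the two distributions (both contribute in 2-u steps):
  M: 0.6010×0.5200 = 0.312520
  M+2: 0.6010×0.4800 + 0.3990×0.5200 = 0.495960
  M+4: 0.3990×0.4800 = 0.191520
Scale to base peak (0.495960) = 100: 63.01 : 100.00 : 38.62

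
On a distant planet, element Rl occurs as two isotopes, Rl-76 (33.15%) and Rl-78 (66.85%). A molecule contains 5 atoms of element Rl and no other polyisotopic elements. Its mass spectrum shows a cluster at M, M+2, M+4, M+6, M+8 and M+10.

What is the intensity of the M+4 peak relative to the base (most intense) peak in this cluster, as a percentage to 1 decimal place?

49.2%

(0.3315 + 0.6685)^5 gives M 0.0040, M+2 0.0404, M+4 0.1628, M+6 0.3283, M+8 0.3310, M+10 0.1335; the largest is M+8.
P(M+8) = C(5,4) × 0.3315^1 × 0.6685^4 = 5 × 0.3315 × 0.19971268 = 0.331024 (base)
P(M+4) = C(5,2) × 0.3315^3 × 0.6685^2 = 10 × 0.03642928 × 0.44689225 = 0.162800
Relative intensity = 0.162800 / 0.331024 × 100 = 49.2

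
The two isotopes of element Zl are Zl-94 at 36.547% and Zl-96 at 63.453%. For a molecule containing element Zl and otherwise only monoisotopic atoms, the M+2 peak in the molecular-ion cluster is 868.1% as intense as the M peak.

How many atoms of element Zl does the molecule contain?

The M+2/M ratio from n Zl atoms is n · q/p = n · 0.63453/0.36547.
n = 8.681 × 0.36547/0.63453 = 5.00 ≈ 5

5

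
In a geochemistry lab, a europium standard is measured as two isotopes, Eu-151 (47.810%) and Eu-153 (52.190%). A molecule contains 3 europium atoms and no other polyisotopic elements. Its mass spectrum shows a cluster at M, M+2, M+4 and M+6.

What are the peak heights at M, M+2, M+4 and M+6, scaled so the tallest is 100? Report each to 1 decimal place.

28.0 : 91.6 : 100.0 : 36.4

The 3 Eu atoms are independent, so intensities follow the terms of (0.47810 + 0.52190)^3.
P(M) = 0.47810^3 = 0.109284
P(M+2) = 3 × 0.47810^2 × 0.52190^1 = 0.357887
P(M+4) = 3 × 0.47810^1 × 0.52190^2 = 0.390674
P(M+6) = 0.52190^3 = 0.142155
The M+4 peak is largest (0.390674); scaling to 100 gives 28.0 : 91.6 : 100.0 : 36.4.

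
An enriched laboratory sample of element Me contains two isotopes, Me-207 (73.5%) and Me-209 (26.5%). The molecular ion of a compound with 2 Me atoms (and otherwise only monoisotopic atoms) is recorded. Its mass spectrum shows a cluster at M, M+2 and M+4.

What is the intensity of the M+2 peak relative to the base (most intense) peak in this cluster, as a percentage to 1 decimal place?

72.1%

(0.735 + 0.265)^2 gives M 0.5402, M+2 0.3896, M+4 0.0702; the largest is M.
P(M) = C(2,0) × 0.735^2 × 0.265^0 = 1 × 0.540225 × 1.0000 = 0.540225 (base)
P(M+2) = C(2,1) × 0.735^1 × 0.265^1 = 2 × 0.7350 × 0.2650 = 0.389550
Relative intensity = 0.389550 / 0.540225 × 100 = 72.1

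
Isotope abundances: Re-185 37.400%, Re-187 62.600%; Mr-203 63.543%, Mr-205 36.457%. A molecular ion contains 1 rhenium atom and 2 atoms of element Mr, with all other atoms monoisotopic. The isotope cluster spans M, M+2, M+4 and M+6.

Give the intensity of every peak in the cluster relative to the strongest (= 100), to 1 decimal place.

35.4 : 100.0 : 79.7 : 19.5

Rhenium pattern (n=1): 0.3740 : 0.6260
Element Mr pattern (n=2): 0.40377128 : 0.46331743 : 0.13291128
Convolve the two distributions (both contribute in 2-u steps):
  M: 0.3740×0.40377128 = 0.151010
  M+2: 0.3740×0.46331743 + 0.6260×0.40377128 = 0.426042
  M+4: 0.3740×0.13291128 + 0.6260×0.46331743 = 0.339746
  M+6: 0.6260×0.13291128 = 0.083202
Scale to base peak (0.426042) = 100: 35.4 : 100.0 : 79.7 : 19.5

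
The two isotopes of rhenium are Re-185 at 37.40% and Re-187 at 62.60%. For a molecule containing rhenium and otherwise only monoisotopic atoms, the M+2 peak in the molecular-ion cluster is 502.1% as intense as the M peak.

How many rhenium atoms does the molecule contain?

The M+2/M ratio from n Re atoms is n · q/p = n · 0.6260/0.3740.
n = 5.021 × 0.3740/0.6260 = 3.00 ≈ 3

3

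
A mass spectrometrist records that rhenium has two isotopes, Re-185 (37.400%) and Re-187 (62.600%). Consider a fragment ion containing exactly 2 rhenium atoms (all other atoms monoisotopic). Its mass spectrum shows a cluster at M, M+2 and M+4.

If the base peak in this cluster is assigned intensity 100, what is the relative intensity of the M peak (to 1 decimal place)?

29.9

(0.37400 + 0.62600)^2 gives M 0.1399, M+2 0.4682, M+4 0.3919; the largest is M+2.
P(M+2) = C(2,1) × 0.37400^1 × 0.62600^1 = 2 × 0.3740 × 0.6260 = 0.468248 (base)
P(M) = C(2,0) × 0.37400^2 × 0.62600^0 = 1 × 0.139876 × 1.0000 = 0.139876
Relative intensity = 0.139876 / 0.468248 × 100 = 29.9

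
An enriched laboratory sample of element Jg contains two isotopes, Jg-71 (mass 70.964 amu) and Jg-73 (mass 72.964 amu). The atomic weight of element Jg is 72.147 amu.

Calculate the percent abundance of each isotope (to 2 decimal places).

Jg-71: 40.85%, Jg-73: 59.15%

Let x be the fractional abundance of Jg-71; then Jg-73 has abundance 1 − x.
70.964·x + 72.964·(1 − x) = 72.147
(70.964 − 72.964)·x = 72.147 − 72.964
x = -0.817 / -2.000 = 0.40850 → 40.85% Jg-71, 59.15% Jg-73.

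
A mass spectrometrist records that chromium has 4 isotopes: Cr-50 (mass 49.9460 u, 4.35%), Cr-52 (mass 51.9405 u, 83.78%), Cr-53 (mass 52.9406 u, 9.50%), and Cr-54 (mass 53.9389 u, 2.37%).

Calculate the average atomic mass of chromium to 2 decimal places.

Ar = Σ fᵢ·mᵢ = 0.0435 × 49.9460 + 0.8378 × 51.9405 + 0.0950 × 52.9406 + 0.0237 × 53.9389
= 2.17265 + 43.51575 + 5.02936 + 1.27835 = 51.99611 u

52.00 u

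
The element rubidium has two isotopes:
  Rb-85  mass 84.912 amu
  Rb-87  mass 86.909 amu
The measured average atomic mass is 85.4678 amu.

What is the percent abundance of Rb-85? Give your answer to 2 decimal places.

Writing the weighted mean with unknown fraction x of Rb-85:
84.912·x + 86.909·(1 − x) = 85.4678
(84.912 − 86.909)·x = 85.4678 − 86.909
x = -1.4412 / -1.997 = 0.72168 → 72.17% Rb-85, 27.83% Rb-87.

72.17%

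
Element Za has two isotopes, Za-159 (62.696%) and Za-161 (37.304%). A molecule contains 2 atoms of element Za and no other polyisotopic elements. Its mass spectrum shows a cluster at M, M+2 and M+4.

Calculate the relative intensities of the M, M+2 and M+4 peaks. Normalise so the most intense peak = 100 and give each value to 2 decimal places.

The 2 Za atoms are independent, so intensities follow the terms of (0.62696 + 0.37304)^2.
P(M) = 0.62696^2 = 0.393079
P(M+2) = 2 × 0.62696^1 × 0.37304^1 = 0.467762
P(M+4) = 0.37304^2 = 0.139159
The M+2 peak is largest (0.467762); scaling to 100 gives 84.03 : 100.00 : 29.75.

84.03 : 100.00 : 29.75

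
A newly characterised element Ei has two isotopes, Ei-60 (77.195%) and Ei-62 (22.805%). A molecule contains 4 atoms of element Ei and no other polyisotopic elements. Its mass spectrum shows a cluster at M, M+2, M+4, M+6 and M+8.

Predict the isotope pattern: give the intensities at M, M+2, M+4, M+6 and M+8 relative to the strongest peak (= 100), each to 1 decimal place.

Each Ei atom is independently Ei-60 (p = 0.77195) or Ei-62 (q = 0.22805); the cluster is the binomial expansion (p + q)^4.
P(M) = 0.77195^4 = 0.355105
P(M+2) = 4 × 0.77195^3 × 0.22805^1 = 0.419621
P(M+4) = 6 × 0.77195^2 × 0.22805^2 = 0.185947
P(M+6) = 4 × 0.77195^1 × 0.22805^3 = 0.036622
P(M+8) = 0.22805^4 = 0.002705
The M+2 peak is largest (0.419621); scaling to 100 gives 84.6 : 100.0 : 44.3 : 8.7 : 0.6.

84.6 : 100.0 : 44.3 : 8.7 : 0.6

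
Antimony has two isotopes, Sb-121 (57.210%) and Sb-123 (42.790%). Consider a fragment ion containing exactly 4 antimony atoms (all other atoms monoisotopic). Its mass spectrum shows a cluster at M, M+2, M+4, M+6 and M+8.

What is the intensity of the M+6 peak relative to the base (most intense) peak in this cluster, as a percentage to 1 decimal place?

Term probabilities: M 0.1071, M+2 0.3205, M+4 0.3596, M+6 0.1793, M+8 0.0335. Base peak = M+4.
P(M+4) = C(4,2) × 0.57210^2 × 0.42790^2 = 6 × 0.32729841 × 0.18309841 = 0.359567 (base)
P(M+6) = C(4,3) × 0.57210^1 × 0.42790^3 = 4 × 0.5721 × 0.07834781 = 0.179291
Relative intensity = 0.179291 / 0.359567 × 100 = 49.9

49.9%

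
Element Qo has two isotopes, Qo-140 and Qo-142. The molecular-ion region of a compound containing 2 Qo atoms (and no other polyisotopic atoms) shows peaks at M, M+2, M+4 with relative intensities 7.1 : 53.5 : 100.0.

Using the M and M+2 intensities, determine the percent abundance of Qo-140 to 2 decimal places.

Let p = fractional abundance of Qo-140. I(M+2)/I(M) = [C(2,1)·p^1·(1−p)] / p^2 = 2·(1−p)/p = 53.5/7.1 = 7.5352
(1−p)/p = 7.5352/2 = 3.7676  ⇒  p = 1/(1 + 3.7676) = 0.2097
Qo-140: 20.97%, Qo-142: 79.03%.

20.97%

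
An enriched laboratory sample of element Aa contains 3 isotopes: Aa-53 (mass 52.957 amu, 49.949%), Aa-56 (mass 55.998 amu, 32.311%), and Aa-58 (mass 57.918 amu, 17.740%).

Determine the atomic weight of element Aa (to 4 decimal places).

54.8197 amu

The abundance-weighted mean is 0.49949 × 52.957 + 0.32311 × 55.998 + 0.17740 × 57.918
= 26.45149 + 18.09351 + 10.27465 = 54.81965 amu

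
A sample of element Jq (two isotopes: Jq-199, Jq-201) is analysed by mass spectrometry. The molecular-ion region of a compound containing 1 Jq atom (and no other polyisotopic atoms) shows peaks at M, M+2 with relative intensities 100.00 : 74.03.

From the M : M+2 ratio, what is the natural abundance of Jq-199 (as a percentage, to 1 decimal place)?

Write p for the Jq-199 fraction. I(M+2)/I(M) = [C(1,1)·p^0·(1−p)] / p^1 = 1·(1−p)/p = 74.03/100.00 = 0.7403
(1−p)/p = 0.7403/1 = 0.7403  ⇒  p = 1/(1 + 0.7403) = 0.5746
Jq-199: 57.5%, Jq-201: 42.5%.

57.5%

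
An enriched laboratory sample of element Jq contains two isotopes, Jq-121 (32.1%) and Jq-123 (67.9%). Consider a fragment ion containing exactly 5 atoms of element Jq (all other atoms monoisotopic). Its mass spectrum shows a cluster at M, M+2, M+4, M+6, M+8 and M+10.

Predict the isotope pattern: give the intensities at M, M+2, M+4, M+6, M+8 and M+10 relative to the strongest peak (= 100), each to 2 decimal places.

Each Jq atom is independently Jq-121 (p = 0.321) or Jq-123 (q = 0.679); the cluster is the binomial expansion (p + q)^5.
P(M) = 0.321^5 = 0.003408
P(M+2) = 5 × 0.321^4 × 0.679^1 = 0.036046
P(M+4) = 10 × 0.321^3 × 0.679^2 = 0.152495
P(M+6) = 10 × 0.321^2 × 0.679^3 = 0.322567
P(M+8) = 5 × 0.321^1 × 0.679^4 = 0.341157
P(M+10) = 0.679^5 = 0.144327
The M+8 peak is largest (0.341157); scaling to 100 gives 1.00 : 10.57 : 44.70 : 94.55 : 100.00 : 42.31.

1.00 : 10.57 : 44.70 : 94.55 : 100.00 : 42.31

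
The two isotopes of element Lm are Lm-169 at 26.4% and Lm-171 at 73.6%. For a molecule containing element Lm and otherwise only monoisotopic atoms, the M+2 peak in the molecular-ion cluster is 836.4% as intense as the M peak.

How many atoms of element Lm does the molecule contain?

For n independent Lm atoms, I(M+2)/I(M) = n · (abundance Lm-171) / (abundance Lm-169) = n · 0.736/0.264.
n = 8.364 × 0.264/0.736 = 3.00 ≈ 3

3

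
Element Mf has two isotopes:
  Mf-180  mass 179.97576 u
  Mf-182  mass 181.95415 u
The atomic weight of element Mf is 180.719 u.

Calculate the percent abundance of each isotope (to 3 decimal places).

Let x be the fractional abundance of Mf-180; then Mf-182 has abundance 1 − x.
179.97576·x + 181.95415·(1 − x) = 180.719
(179.97576 − 181.95415)·x = 180.719 − 181.95415
x = -1.23515 / -1.97839 = 0.62432 → 62.432% Mf-180, 37.568% Mf-182.

Mf-180: 62.432%, Mf-182: 37.568%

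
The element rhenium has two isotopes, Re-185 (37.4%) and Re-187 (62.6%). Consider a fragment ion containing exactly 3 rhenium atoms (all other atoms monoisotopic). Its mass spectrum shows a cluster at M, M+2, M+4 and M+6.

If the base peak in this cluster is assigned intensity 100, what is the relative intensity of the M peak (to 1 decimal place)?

(0.374 + 0.626)^3 gives M 0.0523, M+2 0.2627, M+4 0.4397, M+6 0.2453; the largest is M+4.
P(M+4) = C(3,2) × 0.374^1 × 0.626^2 = 3 × 0.3740 × 0.391876 = 0.439685 (base)
P(M) = C(3,0) × 0.374^3 × 0.626^0 = 1 × 0.05231362 × 1.0000 = 0.052314
Relative intensity = 0.052314 / 0.439685 × 100 = 11.9

11.9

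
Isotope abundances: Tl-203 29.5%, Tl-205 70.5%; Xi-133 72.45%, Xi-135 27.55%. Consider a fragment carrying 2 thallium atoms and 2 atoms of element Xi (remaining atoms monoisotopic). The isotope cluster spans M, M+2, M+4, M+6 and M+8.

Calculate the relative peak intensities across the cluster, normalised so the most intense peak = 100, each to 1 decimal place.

Thallium pattern (n=2): 0.087025 : 0.41595 : 0.497025
Element Xi pattern (n=2): 0.52490025 : 0.3991995 : 0.07590025
Convolve the two distributions (both contribute in 2-u steps):
  M: 0.087025×0.52490025 = 0.045679
  M+2: 0.087025×0.3991995 + 0.41595×0.52490025 = 0.253073
  M+4: 0.087025×0.07590025 + 0.41595×0.3991995 + 0.497025×0.52490025 = 0.433541
  M+6: 0.41595×0.07590025 + 0.497025×0.3991995 = 0.229983
  M+8: 0.497025×0.07590025 = 0.037724
Scale to base peak (0.433541) = 100: 10.5 : 58.4 : 100.0 : 53.0 : 8.7

10.5 : 58.4 : 100.0 : 53.0 : 8.7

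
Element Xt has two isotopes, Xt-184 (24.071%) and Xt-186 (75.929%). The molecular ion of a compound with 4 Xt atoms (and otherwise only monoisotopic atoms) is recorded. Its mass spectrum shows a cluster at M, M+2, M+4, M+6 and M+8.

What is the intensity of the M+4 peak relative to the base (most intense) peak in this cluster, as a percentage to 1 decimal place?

47.6%

Term probabilities: M 0.0034, M+2 0.0424, M+4 0.2004, M+6 0.4215, M+8 0.3324. Base peak = M+6.
P(M+6) = C(4,3) × 0.24071^1 × 0.75929^3 = 4 × 0.24071 × 0.43774686 = 0.421480 (base)
P(M+4) = C(4,2) × 0.24071^2 × 0.75929^2 = 6 × 0.0579413 × 0.5765213 = 0.200426
Relative intensity = 0.200426 / 0.421480 × 100 = 47.6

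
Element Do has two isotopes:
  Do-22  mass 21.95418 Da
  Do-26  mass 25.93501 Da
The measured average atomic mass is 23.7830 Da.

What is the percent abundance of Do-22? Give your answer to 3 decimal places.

Let x be the fractional abundance of Do-22; then Do-26 has abundance 1 − x.
21.95418·x + 25.93501·(1 − x) = 23.7830
(21.95418 − 25.93501)·x = 23.7830 − 25.93501
x = -2.15201 / -3.98083 = 0.54059 → 54.059% Do-22, 45.941% Do-26.

54.059%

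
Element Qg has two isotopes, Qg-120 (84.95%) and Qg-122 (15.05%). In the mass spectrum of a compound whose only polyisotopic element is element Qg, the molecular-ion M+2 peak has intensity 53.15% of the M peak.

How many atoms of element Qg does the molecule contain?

For n independent Qg atoms, I(M+2)/I(M) = n · (abundance Qg-122) / (abundance Qg-120) = n · 0.1505/0.8495.
n = 0.5315 × 0.8495/0.1505 = 3.00 ≈ 3

3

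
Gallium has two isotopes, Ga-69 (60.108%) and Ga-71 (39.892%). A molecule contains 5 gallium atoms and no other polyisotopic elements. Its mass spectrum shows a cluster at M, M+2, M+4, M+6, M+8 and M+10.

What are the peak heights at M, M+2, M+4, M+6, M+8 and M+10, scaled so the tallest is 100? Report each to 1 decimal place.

Each Ga atom is independently Ga-69 (p = 0.60108) or Ga-71 (q = 0.39892); the cluster is the binomial expansion (p + q)^5.
P(M) = 0.60108^5 = 0.078462
P(M+2) = 5 × 0.60108^4 × 0.39892^1 = 0.260366
P(M+4) = 10 × 0.60108^3 × 0.39892^2 = 0.345596
P(M+6) = 10 × 0.60108^2 × 0.39892^3 = 0.229362
P(M+8) = 5 × 0.60108^1 × 0.39892^4 = 0.076111
P(M+10) = 0.39892^5 = 0.010103
The M+4 peak is largest (0.345596); scaling to 100 gives 22.7 : 75.3 : 100.0 : 66.4 : 22.0 : 2.9.

22.7 : 75.3 : 100.0 : 66.4 : 22.0 : 2.9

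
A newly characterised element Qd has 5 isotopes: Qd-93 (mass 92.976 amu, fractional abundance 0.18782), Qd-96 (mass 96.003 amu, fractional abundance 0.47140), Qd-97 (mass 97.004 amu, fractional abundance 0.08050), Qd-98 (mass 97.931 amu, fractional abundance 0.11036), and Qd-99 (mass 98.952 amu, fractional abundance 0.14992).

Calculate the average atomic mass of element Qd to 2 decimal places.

Average mass = Σ (abundance × isotope mass) = 0.18782 × 92.976 + 0.47140 × 96.003 + 0.08050 × 97.004 + 0.11036 × 97.931 + 0.14992 × 98.952
= 17.4628 + 45.2558 + 7.8088 + 10.8077 + 14.8349 = 96.1700 amu

96.17 amu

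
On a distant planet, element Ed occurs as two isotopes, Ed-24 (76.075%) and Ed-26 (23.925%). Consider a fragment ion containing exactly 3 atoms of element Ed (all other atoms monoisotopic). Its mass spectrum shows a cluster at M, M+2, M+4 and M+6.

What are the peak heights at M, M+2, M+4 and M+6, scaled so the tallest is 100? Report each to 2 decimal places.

100.00 : 94.35 : 29.67 : 3.11

The 3 Ed atoms are independent, so intensities follow the terms of (0.76075 + 0.23925)^3.
P(M) = 0.76075^3 = 0.440277
P(M+2) = 3 × 0.76075^2 × 0.23925^1 = 0.415391
P(M+4) = 3 × 0.76075^1 × 0.23925^2 = 0.130637
P(M+6) = 0.23925^3 = 0.013695
The M peak is largest (0.440277); scaling to 100 gives 100.00 : 94.35 : 29.67 : 3.11.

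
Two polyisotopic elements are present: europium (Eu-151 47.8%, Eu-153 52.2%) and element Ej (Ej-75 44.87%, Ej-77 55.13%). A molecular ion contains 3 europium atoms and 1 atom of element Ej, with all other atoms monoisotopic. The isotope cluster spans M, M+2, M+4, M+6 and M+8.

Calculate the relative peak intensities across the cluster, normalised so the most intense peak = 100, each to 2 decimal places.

13.15 : 59.25 : 100.00 : 74.95 : 21.05

Europium pattern (n=3): 0.10921535 : 0.35780594 : 0.39074206 : 0.14223665
Element Ej pattern (n=1): 0.4487 : 0.5513
Convolve the two distributions (both contribute in 2-u steps):
  M: 0.10921535×0.4487 = 0.049005
  M+2: 0.10921535×0.5513 + 0.35780594×0.4487 = 0.220758
  M+4: 0.35780594×0.5513 + 0.39074206×0.4487 = 0.372584
  M+6: 0.39074206×0.5513 + 0.14223665×0.4487 = 0.279238
  M+8: 0.14223665×0.5513 = 0.078415
Scale to base peak (0.372584) = 100: 13.15 : 59.25 : 100.00 : 74.95 : 21.05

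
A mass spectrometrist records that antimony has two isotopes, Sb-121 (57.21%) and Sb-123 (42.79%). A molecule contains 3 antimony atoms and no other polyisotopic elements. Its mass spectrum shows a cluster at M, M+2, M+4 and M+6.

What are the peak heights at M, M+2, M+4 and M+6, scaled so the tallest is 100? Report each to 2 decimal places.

44.57 : 100.00 : 74.79 : 18.65

The 3 Sb atoms are independent, so intensities follow the terms of (0.5721 + 0.4279)^3.
P(M) = 0.5721^3 = 0.187247
P(M+2) = 3 × 0.5721^2 × 0.4279^1 = 0.420153
P(M+4) = 3 × 0.5721^1 × 0.4279^2 = 0.314252
P(M+6) = 0.4279^3 = 0.078348
The M+2 peak is largest (0.420153); scaling to 100 gives 44.57 : 100.00 : 74.79 : 18.65.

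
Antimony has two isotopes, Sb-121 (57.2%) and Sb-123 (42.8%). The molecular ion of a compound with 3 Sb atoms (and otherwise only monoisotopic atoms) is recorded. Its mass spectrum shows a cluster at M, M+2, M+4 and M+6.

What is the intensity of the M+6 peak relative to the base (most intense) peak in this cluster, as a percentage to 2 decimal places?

Binomial terms of (0.572 + 0.428)^3: M 0.1871, M+2 0.4201, M+4 0.3143, M+6 0.0784 → M+2 is the base peak.
P(M+2) = C(3,1) × 0.572^2 × 0.428^1 = 3 × 0.327184 × 0.4280 = 0.420104 (base)
P(M+6) = C(3,3) × 0.572^0 × 0.428^3 = 1 × 1.0000 × 0.07840275 = 0.078403
Relative intensity = 0.078403 / 0.420104 × 100 = 18.66

18.66%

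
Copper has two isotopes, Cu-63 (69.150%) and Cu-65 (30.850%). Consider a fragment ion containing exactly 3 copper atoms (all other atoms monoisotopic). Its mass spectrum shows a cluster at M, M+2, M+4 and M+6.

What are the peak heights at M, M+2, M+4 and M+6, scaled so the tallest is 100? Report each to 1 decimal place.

Expanding (0.69150 + 0.30850)^3:
P(M) = 0.69150^3 = 0.330656
P(M+2) = 3 × 0.69150^2 × 0.30850^1 = 0.442548
P(M+4) = 3 × 0.69150^1 × 0.30850^2 = 0.197435
P(M+6) = 0.30850^3 = 0.029361
The M+2 peak is largest (0.442548); scaling to 100 gives 74.7 : 100.0 : 44.6 : 6.6.

74.7 : 100.0 : 44.6 : 6.6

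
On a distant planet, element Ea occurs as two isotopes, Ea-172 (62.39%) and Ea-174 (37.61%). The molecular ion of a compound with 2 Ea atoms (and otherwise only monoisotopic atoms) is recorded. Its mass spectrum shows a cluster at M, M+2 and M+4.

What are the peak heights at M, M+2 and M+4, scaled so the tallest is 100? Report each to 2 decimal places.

Expanding (0.6239 + 0.3761)^2:
P(M) = 0.6239^2 = 0.389251
P(M+2) = 2 × 0.6239^1 × 0.3761^1 = 0.469298
P(M+4) = 0.3761^2 = 0.141451
The M+2 peak is largest (0.469298); scaling to 100 gives 82.94 : 100.00 : 30.14.

82.94 : 100.00 : 30.14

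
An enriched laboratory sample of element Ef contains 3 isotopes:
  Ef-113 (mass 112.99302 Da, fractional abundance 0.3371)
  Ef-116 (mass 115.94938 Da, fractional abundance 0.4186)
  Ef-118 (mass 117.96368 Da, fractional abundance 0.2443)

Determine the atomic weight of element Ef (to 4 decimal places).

Weight each isotope mass by its fractional abundance: 0.3371 × 112.99302 + 0.4186 × 115.94938 + 0.2443 × 117.96368
= 38.089947 + 48.536410 + 28.818527 = 115.444884 Da

115.4449 Da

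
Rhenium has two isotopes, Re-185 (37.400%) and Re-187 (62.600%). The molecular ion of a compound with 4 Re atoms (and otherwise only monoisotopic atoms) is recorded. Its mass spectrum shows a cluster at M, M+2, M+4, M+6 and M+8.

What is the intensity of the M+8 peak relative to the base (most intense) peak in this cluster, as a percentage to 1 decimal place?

41.8%

(0.37400 + 0.62600)^4 gives M 0.0196, M+2 0.1310, M+4 0.3289, M+6 0.3670, M+8 0.1536; the largest is M+6.
P(M+6) = C(4,3) × 0.37400^1 × 0.62600^3 = 4 × 0.3740 × 0.24531438 = 0.366990 (base)
P(M+8) = C(4,4) × 0.37400^0 × 0.62600^4 = 1 × 1.0000 × 0.1535668 = 0.153567
Relative intensity = 0.153567 / 0.366990 × 100 = 41.8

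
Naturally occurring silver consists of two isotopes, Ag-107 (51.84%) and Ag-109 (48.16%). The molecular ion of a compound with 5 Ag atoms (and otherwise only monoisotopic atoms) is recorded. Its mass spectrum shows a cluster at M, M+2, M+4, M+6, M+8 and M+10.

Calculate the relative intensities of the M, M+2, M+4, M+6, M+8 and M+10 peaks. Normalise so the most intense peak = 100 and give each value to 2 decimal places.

11.59 : 53.82 : 100.00 : 92.90 : 43.15 : 8.02

The 5 Ag atoms are independent, so intensities follow the terms of (0.5184 + 0.4816)^5.
P(M) = 0.5184^5 = 0.037439
P(M+2) = 5 × 0.5184^4 × 0.4816^1 = 0.173907
P(M+4) = 10 × 0.5184^3 × 0.4816^2 = 0.323123
P(M+6) = 10 × 0.5184^2 × 0.4816^3 = 0.300185
P(M+8) = 5 × 0.5184^1 × 0.4816^4 = 0.139438
P(M+10) = 0.4816^5 = 0.025908
The M+4 peak is largest (0.323123); scaling to 100 gives 11.59 : 53.82 : 100.00 : 92.90 : 43.15 : 8.02.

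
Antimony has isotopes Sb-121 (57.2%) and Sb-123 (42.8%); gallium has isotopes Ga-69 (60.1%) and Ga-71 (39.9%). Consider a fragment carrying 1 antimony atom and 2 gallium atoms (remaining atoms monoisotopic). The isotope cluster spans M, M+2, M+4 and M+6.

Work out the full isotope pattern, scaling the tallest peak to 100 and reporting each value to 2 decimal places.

Antimony pattern (n=1): 0.5720 : 0.4280
Gallium pattern (n=2): 0.361201 : 0.479598 : 0.159201
Convolve the two distributions (both contribute in 2-u steps):
  M: 0.5720×0.361201 = 0.206607
  M+2: 0.5720×0.479598 + 0.4280×0.361201 = 0.428924
  M+4: 0.5720×0.159201 + 0.4280×0.479598 = 0.296331
  M+6: 0.4280×0.159201 = 0.068138
Scale to base peak (0.428924) = 100: 48.17 : 100.00 : 69.09 : 15.89

48.17 : 100.00 : 69.09 : 15.89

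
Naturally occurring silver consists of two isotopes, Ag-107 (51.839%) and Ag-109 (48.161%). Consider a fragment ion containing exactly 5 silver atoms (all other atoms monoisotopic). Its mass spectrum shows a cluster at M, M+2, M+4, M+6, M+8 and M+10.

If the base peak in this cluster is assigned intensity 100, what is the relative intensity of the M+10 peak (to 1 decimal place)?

(0.51839 + 0.48161)^5 gives M 0.0374, M+2 0.1739, M+4 0.3231, M+6 0.3002, M+8 0.1394, M+10 0.0259; the largest is M+4.
P(M+4) = C(5,2) × 0.51839^3 × 0.48161^2 = 10 × 0.13930601 × 0.23194819 = 0.323118 (base)
P(M+10) = C(5,5) × 0.51839^0 × 0.48161^5 = 1 × 1.0000 × 0.0259106 = 0.025911
Relative intensity = 0.025911 / 0.323118 × 100 = 8.0

8.0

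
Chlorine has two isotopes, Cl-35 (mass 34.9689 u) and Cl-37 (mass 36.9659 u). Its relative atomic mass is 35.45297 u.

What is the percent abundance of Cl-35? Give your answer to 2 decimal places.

75.76%

With x = fraction of Cl-35 (so Cl-37 is 1 − x):
34.9689·x + 36.9659·(1 − x) = 35.45297
(34.9689 − 36.9659)·x = 35.45297 − 36.9659
x = -1.51293 / -1.9970 = 0.75760 → 75.76% Cl-35, 24.24% Cl-37.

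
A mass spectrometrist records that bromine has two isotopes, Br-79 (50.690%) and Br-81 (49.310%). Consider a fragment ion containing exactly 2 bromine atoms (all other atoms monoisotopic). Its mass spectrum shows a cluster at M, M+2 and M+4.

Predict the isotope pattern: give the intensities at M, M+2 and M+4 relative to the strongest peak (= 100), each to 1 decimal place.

Each Br atom is independently Br-79 (p = 0.50690) or Br-81 (q = 0.49310); the cluster is the binomial expansion (p + q)^2.
P(M) = 0.50690^2 = 0.256948
P(M+2) = 2 × 0.50690^1 × 0.49310^1 = 0.499905
P(M+4) = 0.49310^2 = 0.243148
The M+2 peak is largest (0.499905); scaling to 100 gives 51.4 : 100.0 : 48.6.

51.4 : 100.0 : 48.6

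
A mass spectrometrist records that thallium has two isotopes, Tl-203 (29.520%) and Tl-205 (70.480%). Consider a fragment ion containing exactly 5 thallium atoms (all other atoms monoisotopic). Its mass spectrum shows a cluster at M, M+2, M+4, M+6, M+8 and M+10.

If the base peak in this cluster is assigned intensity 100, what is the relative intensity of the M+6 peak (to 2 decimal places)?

Binomial terms of (0.29520 + 0.70480)^5: M 0.0022, M+2 0.0268, M+4 0.1278, M+6 0.3051, M+8 0.3642, M+10 0.1739 → M+8 is the base peak.
P(M+8) = C(5,4) × 0.29520^1 × 0.70480^4 = 5 × 0.2952 × 0.24675365 = 0.364208 (base)
P(M+6) = C(5,3) × 0.29520^2 × 0.70480^3 = 10 × 0.08714304 × 0.35010449 = 0.305092
Relative intensity = 0.305092 / 0.364208 × 100 = 83.77

83.77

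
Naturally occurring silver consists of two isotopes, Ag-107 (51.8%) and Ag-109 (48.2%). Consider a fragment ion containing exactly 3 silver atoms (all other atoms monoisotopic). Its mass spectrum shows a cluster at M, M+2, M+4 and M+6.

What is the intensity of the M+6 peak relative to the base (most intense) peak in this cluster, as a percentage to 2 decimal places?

(0.518 + 0.482)^3 gives M 0.1390, M+2 0.3880, M+4 0.3610, M+6 0.1120; the largest is M+2.
P(M+2) = C(3,1) × 0.518^2 × 0.482^1 = 3 × 0.268324 × 0.4820 = 0.387997 (base)
P(M+6) = C(3,3) × 0.518^0 × 0.482^3 = 1 × 1.0000 × 0.11198017 = 0.111980
Relative intensity = 0.111980 / 0.387997 × 100 = 28.86

28.86%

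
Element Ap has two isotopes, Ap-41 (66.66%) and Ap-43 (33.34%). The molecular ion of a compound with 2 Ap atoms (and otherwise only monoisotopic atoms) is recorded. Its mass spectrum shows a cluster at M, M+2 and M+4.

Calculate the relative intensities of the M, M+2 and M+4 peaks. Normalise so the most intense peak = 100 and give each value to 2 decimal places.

Each Ap atom is independently Ap-41 (p = 0.6666) or Ap-43 (q = 0.3334); the cluster is the binomial expansion (p + q)^2.
P(M) = 0.6666^2 = 0.444356
P(M+2) = 2 × 0.6666^1 × 0.3334^1 = 0.444489
P(M+4) = 0.3334^2 = 0.111156
The M+2 peak is largest (0.444489); scaling to 100 gives 99.97 : 100.00 : 25.01.

99.97 : 100.00 : 25.01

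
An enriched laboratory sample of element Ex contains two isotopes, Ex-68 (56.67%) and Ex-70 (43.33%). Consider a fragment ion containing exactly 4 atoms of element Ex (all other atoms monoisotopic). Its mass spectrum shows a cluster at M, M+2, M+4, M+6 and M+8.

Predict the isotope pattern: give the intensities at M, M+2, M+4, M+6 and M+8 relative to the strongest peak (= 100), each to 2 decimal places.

The 4 Ex atoms are independent, so intensities follow the terms of (0.5667 + 0.4333)^4.
P(M) = 0.5667^4 = 0.103137
P(M+2) = 4 × 0.5667^3 × 0.4333^1 = 0.315434
P(M+4) = 6 × 0.5667^2 × 0.4333^2 = 0.361772
P(M+6) = 4 × 0.5667^1 × 0.4333^3 = 0.184408
P(M+8) = 0.4333^4 = 0.035250
The M+4 peak is largest (0.361772); scaling to 100 gives 28.51 : 87.19 : 100.00 : 50.97 : 9.74.

28.51 : 87.19 : 100.00 : 50.97 : 9.74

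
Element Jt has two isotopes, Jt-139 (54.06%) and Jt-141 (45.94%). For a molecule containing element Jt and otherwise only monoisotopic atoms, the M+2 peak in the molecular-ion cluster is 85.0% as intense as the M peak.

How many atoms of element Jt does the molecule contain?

1

With n Jt atoms, P(M+2)/P(M) = C(n,1)·p^(n−1)q / p^n = n·q/p = n · 0.4594/0.5406.
n = 0.850 × 0.5406/0.4594 = 1.00 ≈ 1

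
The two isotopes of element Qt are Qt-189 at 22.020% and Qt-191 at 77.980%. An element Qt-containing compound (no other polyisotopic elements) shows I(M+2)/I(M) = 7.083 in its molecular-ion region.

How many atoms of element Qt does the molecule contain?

2

With n Qt atoms, P(M+2)/P(M) = C(n,1)·p^(n−1)q / p^n = n·q/p = n · 0.77980/0.22020.
n = 7.083 × 0.22020/0.77980 = 2.00 ≈ 2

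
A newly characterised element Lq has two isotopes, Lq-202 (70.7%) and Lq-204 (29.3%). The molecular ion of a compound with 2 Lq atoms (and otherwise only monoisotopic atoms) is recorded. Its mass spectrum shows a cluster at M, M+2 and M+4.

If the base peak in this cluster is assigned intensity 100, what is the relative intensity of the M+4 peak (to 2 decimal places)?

Binomial terms of (0.707 + 0.293)^2: M 0.4998, M+2 0.4143, M+4 0.0858 → M is the base peak.
P(M) = C(2,0) × 0.707^2 × 0.293^0 = 1 × 0.499849 × 1.0000 = 0.499849 (base)
P(M+4) = C(2,2) × 0.707^0 × 0.293^2 = 1 × 1.0000 × 0.085849 = 0.085849
Relative intensity = 0.085849 / 0.499849 × 100 = 17.17

17.17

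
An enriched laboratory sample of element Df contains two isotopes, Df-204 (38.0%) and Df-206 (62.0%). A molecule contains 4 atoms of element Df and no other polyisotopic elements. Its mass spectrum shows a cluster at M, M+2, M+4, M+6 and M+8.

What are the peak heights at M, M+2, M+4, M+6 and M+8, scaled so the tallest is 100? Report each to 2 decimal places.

5.76 : 37.57 : 91.94 : 100.00 : 40.79

Each Df atom is independently Df-204 (p = 0.380) or Df-206 (q = 0.620); the cluster is the binomial expansion (p + q)^4.
P(M) = 0.380^4 = 0.020851
P(M+2) = 4 × 0.380^3 × 0.620^1 = 0.136083
P(M+4) = 6 × 0.380^2 × 0.620^2 = 0.333044
P(M+6) = 4 × 0.380^1 × 0.620^3 = 0.362259
P(M+8) = 0.620^4 = 0.147763
The M+6 peak is largest (0.362259); scaling to 100 gives 5.76 : 37.57 : 91.94 : 100.00 : 40.79.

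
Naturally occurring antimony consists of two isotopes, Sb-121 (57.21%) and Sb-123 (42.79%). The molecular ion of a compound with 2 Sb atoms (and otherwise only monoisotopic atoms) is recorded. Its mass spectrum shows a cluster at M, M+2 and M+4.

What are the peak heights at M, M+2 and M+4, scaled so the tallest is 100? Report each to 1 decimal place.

66.8 : 100.0 : 37.4

The 2 Sb atoms are independent, so intensities follow the terms of (0.5721 + 0.4279)^2.
P(M) = 0.5721^2 = 0.327298
P(M+2) = 2 × 0.5721^1 × 0.4279^1 = 0.489603
P(M+4) = 0.4279^2 = 0.183098
The M+2 peak is largest (0.489603); scaling to 100 gives 66.8 : 100.0 : 37.4.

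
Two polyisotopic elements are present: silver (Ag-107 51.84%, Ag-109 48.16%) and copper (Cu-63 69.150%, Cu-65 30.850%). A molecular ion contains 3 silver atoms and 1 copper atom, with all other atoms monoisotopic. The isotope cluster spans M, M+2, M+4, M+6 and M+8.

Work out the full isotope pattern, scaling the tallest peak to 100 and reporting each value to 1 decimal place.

Silver pattern (n=3): 0.13931407 : 0.38827347 : 0.36071085 : 0.11170161
Copper pattern (n=1): 0.6915 : 0.3085
Convolve the two distributions (both contribute in 2-u steps):
  M: 0.13931407×0.6915 = 0.096336
  M+2: 0.13931407×0.3085 + 0.38827347×0.6915 = 0.311469
  M+4: 0.38827347×0.3085 + 0.36071085×0.6915 = 0.369214
  M+6: 0.36071085×0.3085 + 0.11170161×0.6915 = 0.188521
  M+8: 0.11170161×0.3085 = 0.034460
Scale to base peak (0.369214) = 100: 26.1 : 84.4 : 100.0 : 51.1 : 9.3

26.1 : 84.4 : 100.0 : 51.1 : 9.3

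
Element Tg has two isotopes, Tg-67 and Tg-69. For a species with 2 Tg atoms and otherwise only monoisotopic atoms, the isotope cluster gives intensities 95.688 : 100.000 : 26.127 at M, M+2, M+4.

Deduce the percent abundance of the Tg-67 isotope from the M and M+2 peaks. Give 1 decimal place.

65.7%

If p is the fraction of Tg that is Tg-67, then I(M+2)/I(M) = [C(2,1)·p^1·(1−p)] / p^2 = 2·(1−p)/p = 100.000/95.688 = 1.0451
(1−p)/p = 1.0451/2 = 0.5225  ⇒  p = 1/(1 + 0.5225) = 0.6568
Tg-67: 65.7%, Tg-69: 34.3%.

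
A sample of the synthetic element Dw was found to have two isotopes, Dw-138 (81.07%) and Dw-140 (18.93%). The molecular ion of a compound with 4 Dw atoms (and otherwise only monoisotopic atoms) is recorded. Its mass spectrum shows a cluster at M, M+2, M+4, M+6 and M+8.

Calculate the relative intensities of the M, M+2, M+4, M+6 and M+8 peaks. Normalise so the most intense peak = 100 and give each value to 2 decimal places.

The 4 Dw atoms are independent, so intensities follow the terms of (0.8107 + 0.1893)^4.
P(M) = 0.8107^4 = 0.431957
P(M+2) = 4 × 0.8107^3 × 0.1893^1 = 0.403451
P(M+4) = 6 × 0.8107^2 × 0.1893^2 = 0.141310
P(M+6) = 4 × 0.8107^1 × 0.1893^3 = 0.021997
P(M+8) = 0.1893^4 = 0.001284
The M peak is largest (0.431957); scaling to 100 gives 100.00 : 93.40 : 32.71 : 5.09 : 0.30.

100.00 : 93.40 : 32.71 : 5.09 : 0.30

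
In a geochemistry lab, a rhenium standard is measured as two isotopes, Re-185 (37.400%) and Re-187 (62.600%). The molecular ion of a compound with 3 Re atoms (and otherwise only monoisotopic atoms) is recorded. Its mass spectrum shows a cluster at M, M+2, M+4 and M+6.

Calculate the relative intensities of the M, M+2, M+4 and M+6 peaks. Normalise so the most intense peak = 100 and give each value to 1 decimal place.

11.9 : 59.7 : 100.0 : 55.8

Each Re atom is independently Re-185 (p = 0.37400) or Re-187 (q = 0.62600); the cluster is the binomial expansion (p + q)^3.
P(M) = 0.37400^3 = 0.052314
P(M+2) = 3 × 0.37400^2 × 0.62600^1 = 0.262687
P(M+4) = 3 × 0.37400^1 × 0.62600^2 = 0.439685
P(M+6) = 0.62600^3 = 0.245314
The M+4 peak is largest (0.439685); scaling to 100 gives 11.9 : 59.7 : 100.0 : 55.8.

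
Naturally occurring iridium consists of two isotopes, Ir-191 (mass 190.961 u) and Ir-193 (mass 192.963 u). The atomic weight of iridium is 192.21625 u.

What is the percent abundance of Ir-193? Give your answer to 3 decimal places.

With x = fraction of Ir-191 (so Ir-193 is 1 − x):
190.961·x + 192.963·(1 − x) = 192.21625
(190.961 − 192.963)·x = 192.21625 − 192.963
x = -0.74675 / -2.002 = 0.37300 → 37.300% Ir-191, 62.700% Ir-193.

62.700%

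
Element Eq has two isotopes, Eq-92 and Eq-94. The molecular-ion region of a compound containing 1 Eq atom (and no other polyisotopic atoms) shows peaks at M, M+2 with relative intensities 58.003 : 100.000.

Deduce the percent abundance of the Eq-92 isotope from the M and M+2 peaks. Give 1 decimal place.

Let p = fractional abundance of Eq-92. I(M+2)/I(M) = [C(1,1)·p^0·(1−p)] / p^1 = 1·(1−p)/p = 100.000/58.003 = 1.7240
(1−p)/p = 1.7240/1 = 1.7240  ⇒  p = 1/(1 + 1.7240) = 0.3671
Eq-92: 36.7%, Eq-94: 63.3%.

36.7%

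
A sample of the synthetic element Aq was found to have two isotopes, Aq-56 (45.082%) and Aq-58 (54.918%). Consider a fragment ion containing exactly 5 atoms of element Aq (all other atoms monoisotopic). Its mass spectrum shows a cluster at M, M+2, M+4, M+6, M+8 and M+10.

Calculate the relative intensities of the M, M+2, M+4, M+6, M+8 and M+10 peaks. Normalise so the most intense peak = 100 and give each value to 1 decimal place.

5.5 : 33.7 : 82.1 : 100.0 : 60.9 : 14.8

The 5 Aq atoms are independent, so intensities follow the terms of (0.45082 + 0.54918)^5.
P(M) = 0.45082^5 = 0.018622
P(M+2) = 5 × 0.45082^4 × 0.54918^1 = 0.113422
P(M+4) = 10 × 0.45082^3 × 0.54918^2 = 0.276337
P(M+6) = 10 × 0.45082^2 × 0.54918^3 = 0.336628
P(M+8) = 5 × 0.45082^1 × 0.54918^4 = 0.205037
P(M+10) = 0.54918^5 = 0.049954
The M+6 peak is largest (0.336628); scaling to 100 gives 5.5 : 33.7 : 82.1 : 100.0 : 60.9 : 14.8.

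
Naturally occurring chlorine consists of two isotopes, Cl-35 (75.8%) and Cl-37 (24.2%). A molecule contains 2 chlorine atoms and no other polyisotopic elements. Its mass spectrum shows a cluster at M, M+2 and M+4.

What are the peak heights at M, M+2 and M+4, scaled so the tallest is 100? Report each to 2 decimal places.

Each Cl atom is independently Cl-35 (p = 0.758) or Cl-37 (q = 0.242); the cluster is the binomial expansion (p + q)^2.
P(M) = 0.758^2 = 0.574564
P(M+2) = 2 × 0.758^1 × 0.242^1 = 0.366872
P(M+4) = 0.242^2 = 0.058564
The M peak is largest (0.574564); scaling to 100 gives 100.00 : 63.85 : 10.19.

100.00 : 63.85 : 10.19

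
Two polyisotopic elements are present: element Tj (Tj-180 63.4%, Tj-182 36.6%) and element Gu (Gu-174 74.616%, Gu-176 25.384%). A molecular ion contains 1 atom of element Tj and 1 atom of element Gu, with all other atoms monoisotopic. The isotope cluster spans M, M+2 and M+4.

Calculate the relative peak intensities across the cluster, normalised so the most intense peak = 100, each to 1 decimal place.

100.0 : 91.7 : 19.6

Element Tj pattern (n=1): 0.6340 : 0.3660
Element Gu pattern (n=1): 0.74616 : 0.25384
Convolve the two distributions (both contribute in 2-u steps):
  M: 0.6340×0.74616 = 0.473065
  M+2: 0.6340×0.25384 + 0.3660×0.74616 = 0.434029
  M+4: 0.3660×0.25384 = 0.092905
Scale to base peak (0.473065) = 100: 100.0 : 91.7 : 19.6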